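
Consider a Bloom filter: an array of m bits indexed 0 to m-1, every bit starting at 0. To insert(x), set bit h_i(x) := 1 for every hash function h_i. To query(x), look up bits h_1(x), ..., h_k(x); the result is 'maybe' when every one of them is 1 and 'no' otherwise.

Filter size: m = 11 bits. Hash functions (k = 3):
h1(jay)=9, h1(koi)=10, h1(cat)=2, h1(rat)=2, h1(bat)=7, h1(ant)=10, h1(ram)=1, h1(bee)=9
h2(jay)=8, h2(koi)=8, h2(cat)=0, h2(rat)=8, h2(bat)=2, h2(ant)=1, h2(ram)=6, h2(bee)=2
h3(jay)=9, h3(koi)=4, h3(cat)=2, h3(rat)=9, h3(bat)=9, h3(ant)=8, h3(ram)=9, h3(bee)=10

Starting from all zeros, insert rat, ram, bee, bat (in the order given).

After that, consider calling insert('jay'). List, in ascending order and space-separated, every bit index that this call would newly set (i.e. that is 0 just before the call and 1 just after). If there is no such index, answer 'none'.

Start: bits=00000000000
After insert 'rat': sets bits 2 8 9 -> bits=00100000110
After insert 'ram': sets bits 1 6 9 -> bits=01100010110
After insert 'bee': sets bits 2 9 10 -> bits=01100010111
After insert 'bat': sets bits 2 7 9 -> bits=01100011111
insert 'jay' would touch bits 8 9; currently bit8=1, bit9=1
Bits that are 0 among those (would change 0->1): none

Answer: none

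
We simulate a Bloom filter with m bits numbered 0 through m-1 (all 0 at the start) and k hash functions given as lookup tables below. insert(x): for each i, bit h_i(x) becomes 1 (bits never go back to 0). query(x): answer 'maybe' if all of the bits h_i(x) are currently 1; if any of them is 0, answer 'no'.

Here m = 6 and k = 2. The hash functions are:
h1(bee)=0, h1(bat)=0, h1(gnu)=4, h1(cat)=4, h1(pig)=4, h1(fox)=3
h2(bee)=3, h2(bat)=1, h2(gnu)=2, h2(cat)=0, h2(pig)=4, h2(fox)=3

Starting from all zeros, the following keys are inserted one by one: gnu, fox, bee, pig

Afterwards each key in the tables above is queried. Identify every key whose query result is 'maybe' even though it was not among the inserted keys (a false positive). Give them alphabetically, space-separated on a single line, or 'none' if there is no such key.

Answer: cat

Derivation:
Start: bits=000000
After insert 'gnu': sets bits 2 4 -> bits=001010
After insert 'fox': sets bits 3 -> bits=001110
After insert 'bee': sets bits 0 3 -> bits=101110
After insert 'pig': sets bits 4 -> bits=101110
Not inserted: bat cat — query each against bits=101110:
query bat: checks bit0=1, bit1=0 (has a 0) -> no => not a false positive
query cat: checks bit0=1, bit4=1 (all 1) -> maybe => FALSE POSITIVE
False positives (alphabetical): cat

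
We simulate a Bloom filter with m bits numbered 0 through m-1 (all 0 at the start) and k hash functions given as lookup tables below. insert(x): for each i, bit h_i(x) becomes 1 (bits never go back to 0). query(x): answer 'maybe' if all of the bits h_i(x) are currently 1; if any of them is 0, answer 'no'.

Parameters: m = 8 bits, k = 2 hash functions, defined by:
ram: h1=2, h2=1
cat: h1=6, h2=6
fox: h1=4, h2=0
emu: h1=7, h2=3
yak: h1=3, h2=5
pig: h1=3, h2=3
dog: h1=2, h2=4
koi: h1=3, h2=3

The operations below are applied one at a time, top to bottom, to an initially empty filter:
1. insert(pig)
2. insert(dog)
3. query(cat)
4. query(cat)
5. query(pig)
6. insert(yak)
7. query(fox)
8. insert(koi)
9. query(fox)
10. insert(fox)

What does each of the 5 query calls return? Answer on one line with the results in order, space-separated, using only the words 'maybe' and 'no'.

Answer: no no maybe no no

Derivation:
Start: bits=00000000
Op 1: insert pig -> sets bits 3 -> bits=00010000
Op 2: insert dog -> sets bits 2 4 -> bits=00111000
Op 3: query cat -> checks bit6=0 (has a 0) -> no
Op 4: query cat -> checks bit6=0 (has a 0) -> no
Op 5: query pig -> checks bit3=1 (all 1) -> maybe
Op 6: insert yak -> sets bits 3 5 -> bits=00111100
Op 7: query fox -> checks bit0=0, bit4=1 (has a 0) -> no
Op 8: insert koi -> sets bits 3 -> bits=00111100
Op 9: query fox -> checks bit0=0, bit4=1 (has a 0) -> no
Op 10: insert fox -> sets bits 0 4 -> bits=10111100
Query results in order: no no maybe no no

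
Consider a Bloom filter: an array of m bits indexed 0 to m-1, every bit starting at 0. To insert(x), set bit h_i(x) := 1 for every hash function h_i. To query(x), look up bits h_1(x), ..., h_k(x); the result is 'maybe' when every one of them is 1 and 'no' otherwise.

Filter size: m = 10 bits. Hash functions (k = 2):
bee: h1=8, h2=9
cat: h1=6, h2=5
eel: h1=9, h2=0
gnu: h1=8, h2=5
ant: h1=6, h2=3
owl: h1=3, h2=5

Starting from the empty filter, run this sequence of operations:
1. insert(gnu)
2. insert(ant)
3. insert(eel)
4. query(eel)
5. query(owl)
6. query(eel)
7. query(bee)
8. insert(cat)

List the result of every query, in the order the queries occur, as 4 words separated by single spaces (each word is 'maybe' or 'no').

Start: bits=0000000000
Op 1: insert gnu -> sets bits 5 8 -> bits=0000010010
Op 2: insert ant -> sets bits 3 6 -> bits=0001011010
Op 3: insert eel -> sets bits 0 9 -> bits=1001011011
Op 4: query eel -> checks bit0=1, bit9=1 (all 1) -> maybe
Op 5: query owl -> checks bit3=1, bit5=1 (all 1) -> maybe
Op 6: query eel -> checks bit0=1, bit9=1 (all 1) -> maybe
Op 7: query bee -> checks bit8=1, bit9=1 (all 1) -> maybe
Op 8: insert cat -> sets bits 5 6 -> bits=1001011011
Query results in order: maybe maybe maybe maybe

Answer: maybe maybe maybe maybe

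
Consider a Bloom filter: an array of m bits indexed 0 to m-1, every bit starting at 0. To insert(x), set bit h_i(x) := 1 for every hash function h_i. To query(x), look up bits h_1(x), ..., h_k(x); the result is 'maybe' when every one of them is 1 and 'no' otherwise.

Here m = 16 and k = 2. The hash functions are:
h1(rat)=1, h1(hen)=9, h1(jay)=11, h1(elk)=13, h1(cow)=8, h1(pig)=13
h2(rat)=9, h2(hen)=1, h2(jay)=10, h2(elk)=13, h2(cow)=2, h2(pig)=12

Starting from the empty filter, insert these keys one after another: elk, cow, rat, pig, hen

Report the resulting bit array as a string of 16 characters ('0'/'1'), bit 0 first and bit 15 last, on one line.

Answer: 0110000011001100

Derivation:
Start: bits=0000000000000000
After insert 'elk': sets bits 13 -> bits=0000000000000100
After insert 'cow': sets bits 2 8 -> bits=0010000010000100
After insert 'rat': sets bits 1 9 -> bits=0110000011000100
After insert 'pig': sets bits 12 13 -> bits=0110000011001100
After insert 'hen': sets bits 1 9 -> bits=0110000011001100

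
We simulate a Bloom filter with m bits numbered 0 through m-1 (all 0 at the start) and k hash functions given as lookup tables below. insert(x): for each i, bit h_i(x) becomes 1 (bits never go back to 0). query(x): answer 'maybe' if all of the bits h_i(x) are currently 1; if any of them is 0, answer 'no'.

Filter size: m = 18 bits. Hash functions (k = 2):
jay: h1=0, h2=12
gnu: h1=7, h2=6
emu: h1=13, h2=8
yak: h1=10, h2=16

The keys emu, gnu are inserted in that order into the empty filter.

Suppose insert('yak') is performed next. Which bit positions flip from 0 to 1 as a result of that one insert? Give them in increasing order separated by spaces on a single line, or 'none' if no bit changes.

Answer: 10 16

Derivation:
Start: bits=000000000000000000
After insert 'emu': sets bits 8 13 -> bits=000000001000010000
After insert 'gnu': sets bits 6 7 -> bits=000000111000010000
insert 'yak' would touch bits 10 16; currently bit10=0, bit16=0
Bits that are 0 among those (would change 0->1): 10 16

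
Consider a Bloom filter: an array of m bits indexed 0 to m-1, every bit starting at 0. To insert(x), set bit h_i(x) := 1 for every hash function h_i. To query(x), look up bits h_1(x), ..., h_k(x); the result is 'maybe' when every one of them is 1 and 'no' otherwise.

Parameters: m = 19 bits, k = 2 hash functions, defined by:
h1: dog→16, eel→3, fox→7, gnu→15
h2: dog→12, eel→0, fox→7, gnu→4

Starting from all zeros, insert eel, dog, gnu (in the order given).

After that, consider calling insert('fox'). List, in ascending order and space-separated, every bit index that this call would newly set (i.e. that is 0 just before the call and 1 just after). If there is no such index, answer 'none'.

Answer: 7

Derivation:
Start: bits=0000000000000000000
After insert 'eel': sets bits 0 3 -> bits=1001000000000000000
After insert 'dog': sets bits 12 16 -> bits=1001000000001000100
After insert 'gnu': sets bits 4 15 -> bits=1001100000001001100
insert 'fox' would touch bits 7; currently bit7=0
Bits that are 0 among those (would change 0->1): 7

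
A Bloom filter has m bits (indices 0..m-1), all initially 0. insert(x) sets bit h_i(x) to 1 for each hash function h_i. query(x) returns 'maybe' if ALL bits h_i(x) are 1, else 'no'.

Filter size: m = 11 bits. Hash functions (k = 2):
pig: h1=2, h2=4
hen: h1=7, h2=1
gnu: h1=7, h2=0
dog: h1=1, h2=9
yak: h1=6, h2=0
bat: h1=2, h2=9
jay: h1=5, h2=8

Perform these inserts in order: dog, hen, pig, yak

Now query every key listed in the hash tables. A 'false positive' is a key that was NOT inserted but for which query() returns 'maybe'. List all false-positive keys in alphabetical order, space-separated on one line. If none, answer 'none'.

Start: bits=00000000000
After insert 'dog': sets bits 1 9 -> bits=01000000010
After insert 'hen': sets bits 1 7 -> bits=01000001010
After insert 'pig': sets bits 2 4 -> bits=01101001010
After insert 'yak': sets bits 0 6 -> bits=11101011010
Not inserted: bat gnu jay — query each against bits=11101011010:
query bat: checks bit2=1, bit9=1 (all 1) -> maybe => FALSE POSITIVE
query gnu: checks bit0=1, bit7=1 (all 1) -> maybe => FALSE POSITIVE
query jay: checks bit5=0, bit8=0 (has a 0) -> no => not a false positive
False positives (alphabetical): bat gnu

Answer: bat gnu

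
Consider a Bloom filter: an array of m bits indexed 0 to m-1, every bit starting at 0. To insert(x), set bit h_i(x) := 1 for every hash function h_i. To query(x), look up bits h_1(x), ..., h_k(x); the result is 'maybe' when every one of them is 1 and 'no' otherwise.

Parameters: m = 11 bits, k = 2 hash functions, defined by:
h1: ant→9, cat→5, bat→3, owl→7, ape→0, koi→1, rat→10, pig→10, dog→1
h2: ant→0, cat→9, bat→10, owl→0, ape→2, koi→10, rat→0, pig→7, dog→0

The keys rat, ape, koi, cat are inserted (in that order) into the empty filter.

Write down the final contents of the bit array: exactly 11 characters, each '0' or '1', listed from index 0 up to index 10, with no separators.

Answer: 11100100011

Derivation:
Start: bits=00000000000
After insert 'rat': sets bits 0 10 -> bits=10000000001
After insert 'ape': sets bits 0 2 -> bits=10100000001
After insert 'koi': sets bits 1 10 -> bits=11100000001
After insert 'cat': sets bits 5 9 -> bits=11100100011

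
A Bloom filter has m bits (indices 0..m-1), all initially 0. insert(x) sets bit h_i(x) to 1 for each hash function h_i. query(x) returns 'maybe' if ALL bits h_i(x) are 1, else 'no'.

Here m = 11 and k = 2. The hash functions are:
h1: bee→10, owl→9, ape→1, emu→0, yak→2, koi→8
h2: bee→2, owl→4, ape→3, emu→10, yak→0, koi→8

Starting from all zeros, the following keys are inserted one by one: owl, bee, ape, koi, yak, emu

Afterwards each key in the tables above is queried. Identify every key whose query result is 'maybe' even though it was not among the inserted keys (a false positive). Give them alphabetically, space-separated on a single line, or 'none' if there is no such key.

Answer: none

Derivation:
Start: bits=00000000000
After insert 'owl': sets bits 4 9 -> bits=00001000010
After insert 'bee': sets bits 2 10 -> bits=00101000011
After insert 'ape': sets bits 1 3 -> bits=01111000011
After insert 'koi': sets bits 8 -> bits=01111000111
After insert 'yak': sets bits 0 2 -> bits=11111000111
After insert 'emu': sets bits 0 10 -> bits=11111000111
Not inserted: (none) — query each against bits=11111000111:
False positives (alphabetical): none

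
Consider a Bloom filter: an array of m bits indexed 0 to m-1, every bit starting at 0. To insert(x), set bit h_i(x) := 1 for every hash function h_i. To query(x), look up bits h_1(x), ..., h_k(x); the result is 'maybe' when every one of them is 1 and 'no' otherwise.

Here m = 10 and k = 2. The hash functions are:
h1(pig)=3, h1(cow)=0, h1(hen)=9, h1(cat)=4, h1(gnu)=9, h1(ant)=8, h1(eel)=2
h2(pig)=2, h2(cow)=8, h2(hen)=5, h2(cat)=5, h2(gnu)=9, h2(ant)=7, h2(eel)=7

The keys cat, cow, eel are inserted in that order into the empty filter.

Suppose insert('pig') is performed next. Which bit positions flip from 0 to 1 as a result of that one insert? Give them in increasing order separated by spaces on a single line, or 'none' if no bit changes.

Answer: 3

Derivation:
Start: bits=0000000000
After insert 'cat': sets bits 4 5 -> bits=0000110000
After insert 'cow': sets bits 0 8 -> bits=1000110010
After insert 'eel': sets bits 2 7 -> bits=1010110110
insert 'pig' would touch bits 2 3; currently bit2=1, bit3=0
Bits that are 0 among those (would change 0->1): 3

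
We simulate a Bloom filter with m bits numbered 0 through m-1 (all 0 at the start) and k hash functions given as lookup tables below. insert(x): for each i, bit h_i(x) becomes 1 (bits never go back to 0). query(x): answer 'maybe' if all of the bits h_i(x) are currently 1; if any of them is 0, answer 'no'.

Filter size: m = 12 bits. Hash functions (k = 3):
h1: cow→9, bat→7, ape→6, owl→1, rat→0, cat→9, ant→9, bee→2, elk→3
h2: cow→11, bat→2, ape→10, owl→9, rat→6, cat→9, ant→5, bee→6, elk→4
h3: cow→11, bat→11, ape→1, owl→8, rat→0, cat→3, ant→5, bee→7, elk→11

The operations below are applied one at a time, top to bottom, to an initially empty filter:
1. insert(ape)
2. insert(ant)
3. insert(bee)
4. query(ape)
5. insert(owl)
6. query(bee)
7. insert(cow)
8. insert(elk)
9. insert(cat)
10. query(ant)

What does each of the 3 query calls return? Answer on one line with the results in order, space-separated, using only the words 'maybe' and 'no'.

Answer: maybe maybe maybe

Derivation:
Start: bits=000000000000
Op 1: insert ape -> sets bits 1 6 10 -> bits=010000100010
Op 2: insert ant -> sets bits 5 9 -> bits=010001100110
Op 3: insert bee -> sets bits 2 6 7 -> bits=011001110110
Op 4: query ape -> checks bit1=1, bit6=1, bit10=1 (all 1) -> maybe
Op 5: insert owl -> sets bits 1 8 9 -> bits=011001111110
Op 6: query bee -> checks bit2=1, bit6=1, bit7=1 (all 1) -> maybe
Op 7: insert cow -> sets bits 9 11 -> bits=011001111111
Op 8: insert elk -> sets bits 3 4 11 -> bits=011111111111
Op 9: insert cat -> sets bits 3 9 -> bits=011111111111
Op 10: query ant -> checks bit5=1, bit9=1 (all 1) -> maybe
Query results in order: maybe maybe maybe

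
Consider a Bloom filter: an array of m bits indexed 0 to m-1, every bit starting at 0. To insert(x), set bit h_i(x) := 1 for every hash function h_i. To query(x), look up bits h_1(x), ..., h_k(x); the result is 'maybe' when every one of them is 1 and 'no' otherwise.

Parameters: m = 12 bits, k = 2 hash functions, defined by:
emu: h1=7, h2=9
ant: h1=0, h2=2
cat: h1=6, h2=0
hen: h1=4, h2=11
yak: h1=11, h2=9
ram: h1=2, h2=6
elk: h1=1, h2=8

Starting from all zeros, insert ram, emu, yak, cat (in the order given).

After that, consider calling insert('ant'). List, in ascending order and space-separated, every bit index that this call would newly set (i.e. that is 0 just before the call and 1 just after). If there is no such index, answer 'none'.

Start: bits=000000000000
After insert 'ram': sets bits 2 6 -> bits=001000100000
After insert 'emu': sets bits 7 9 -> bits=001000110100
After insert 'yak': sets bits 9 11 -> bits=001000110101
After insert 'cat': sets bits 0 6 -> bits=101000110101
insert 'ant' would touch bits 0 2; currently bit0=1, bit2=1
Bits that are 0 among those (would change 0->1): none

Answer: none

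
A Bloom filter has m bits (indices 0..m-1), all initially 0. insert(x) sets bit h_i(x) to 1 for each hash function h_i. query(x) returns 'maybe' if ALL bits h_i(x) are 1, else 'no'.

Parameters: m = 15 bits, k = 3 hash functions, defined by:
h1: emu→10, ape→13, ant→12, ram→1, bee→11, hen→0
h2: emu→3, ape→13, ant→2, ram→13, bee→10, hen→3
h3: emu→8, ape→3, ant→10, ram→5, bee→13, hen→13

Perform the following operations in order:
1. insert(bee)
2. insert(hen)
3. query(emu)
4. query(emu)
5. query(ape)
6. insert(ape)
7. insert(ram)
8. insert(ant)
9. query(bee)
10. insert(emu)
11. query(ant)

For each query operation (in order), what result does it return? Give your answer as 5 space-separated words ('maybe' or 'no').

Start: bits=000000000000000
Op 1: insert bee -> sets bits 10 11 13 -> bits=000000000011010
Op 2: insert hen -> sets bits 0 3 13 -> bits=100100000011010
Op 3: query emu -> checks bit3=1, bit8=0, bit10=1 (has a 0) -> no
Op 4: query emu -> checks bit3=1, bit8=0, bit10=1 (has a 0) -> no
Op 5: query ape -> checks bit3=1, bit13=1 (all 1) -> maybe
Op 6: insert ape -> sets bits 3 13 -> bits=100100000011010
Op 7: insert ram -> sets bits 1 5 13 -> bits=110101000011010
Op 8: insert ant -> sets bits 2 10 12 -> bits=111101000011110
Op 9: query bee -> checks bit10=1, bit11=1, bit13=1 (all 1) -> maybe
Op 10: insert emu -> sets bits 3 8 10 -> bits=111101001011110
Op 11: query ant -> checks bit2=1, bit10=1, bit12=1 (all 1) -> maybe
Query results in order: no no maybe maybe maybe

Answer: no no maybe maybe maybe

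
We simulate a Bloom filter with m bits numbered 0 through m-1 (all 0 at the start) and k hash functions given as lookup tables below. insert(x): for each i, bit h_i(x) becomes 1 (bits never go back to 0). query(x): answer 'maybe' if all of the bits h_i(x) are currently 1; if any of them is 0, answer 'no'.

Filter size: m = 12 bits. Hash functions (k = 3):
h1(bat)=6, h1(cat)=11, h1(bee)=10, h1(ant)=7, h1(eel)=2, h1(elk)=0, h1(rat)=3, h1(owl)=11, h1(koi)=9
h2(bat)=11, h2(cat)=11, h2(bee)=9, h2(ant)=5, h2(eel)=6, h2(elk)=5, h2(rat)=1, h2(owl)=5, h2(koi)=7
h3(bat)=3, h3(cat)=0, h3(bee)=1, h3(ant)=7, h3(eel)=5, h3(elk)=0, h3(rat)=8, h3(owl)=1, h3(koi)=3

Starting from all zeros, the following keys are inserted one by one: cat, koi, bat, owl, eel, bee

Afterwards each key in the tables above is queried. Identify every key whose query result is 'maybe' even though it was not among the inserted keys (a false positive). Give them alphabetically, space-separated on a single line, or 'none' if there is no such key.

Answer: ant elk

Derivation:
Start: bits=000000000000
After insert 'cat': sets bits 0 11 -> bits=100000000001
After insert 'koi': sets bits 3 7 9 -> bits=100100010101
After insert 'bat': sets bits 3 6 11 -> bits=100100110101
After insert 'owl': sets bits 1 5 11 -> bits=110101110101
After insert 'eel': sets bits 2 5 6 -> bits=111101110101
After insert 'bee': sets bits 1 9 10 -> bits=111101110111
Not inserted: ant elk rat — query each against bits=111101110111:
query ant: checks bit5=1, bit7=1 (all 1) -> maybe => FALSE POSITIVE
query elk: checks bit0=1, bit5=1 (all 1) -> maybe => FALSE POSITIVE
query rat: checks bit1=1, bit3=1, bit8=0 (has a 0) -> no => not a false positive
False positives (alphabetical): ant elk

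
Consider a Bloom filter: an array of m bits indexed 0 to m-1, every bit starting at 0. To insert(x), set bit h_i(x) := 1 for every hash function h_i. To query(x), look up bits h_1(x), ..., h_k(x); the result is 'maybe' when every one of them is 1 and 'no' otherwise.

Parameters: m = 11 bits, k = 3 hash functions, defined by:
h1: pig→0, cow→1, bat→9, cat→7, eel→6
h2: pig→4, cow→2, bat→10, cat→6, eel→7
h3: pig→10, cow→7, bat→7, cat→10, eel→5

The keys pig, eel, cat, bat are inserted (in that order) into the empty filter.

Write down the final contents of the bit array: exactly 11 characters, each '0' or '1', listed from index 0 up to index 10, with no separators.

Start: bits=00000000000
After insert 'pig': sets bits 0 4 10 -> bits=10001000001
After insert 'eel': sets bits 5 6 7 -> bits=10001111001
After insert 'cat': sets bits 6 7 10 -> bits=10001111001
After insert 'bat': sets bits 7 9 10 -> bits=10001111011

Answer: 10001111011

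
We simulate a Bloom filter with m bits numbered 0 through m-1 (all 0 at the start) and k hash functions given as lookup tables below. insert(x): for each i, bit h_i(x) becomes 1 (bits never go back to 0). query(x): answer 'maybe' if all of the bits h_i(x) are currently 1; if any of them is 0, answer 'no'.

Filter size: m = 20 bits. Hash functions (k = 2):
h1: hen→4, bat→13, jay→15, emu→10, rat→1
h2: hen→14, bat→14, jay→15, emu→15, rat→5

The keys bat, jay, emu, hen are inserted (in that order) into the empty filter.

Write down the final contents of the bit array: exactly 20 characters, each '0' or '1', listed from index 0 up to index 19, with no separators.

Answer: 00001000001001110000

Derivation:
Start: bits=00000000000000000000
After insert 'bat': sets bits 13 14 -> bits=00000000000001100000
After insert 'jay': sets bits 15 -> bits=00000000000001110000
After insert 'emu': sets bits 10 15 -> bits=00000000001001110000
After insert 'hen': sets bits 4 14 -> bits=00001000001001110000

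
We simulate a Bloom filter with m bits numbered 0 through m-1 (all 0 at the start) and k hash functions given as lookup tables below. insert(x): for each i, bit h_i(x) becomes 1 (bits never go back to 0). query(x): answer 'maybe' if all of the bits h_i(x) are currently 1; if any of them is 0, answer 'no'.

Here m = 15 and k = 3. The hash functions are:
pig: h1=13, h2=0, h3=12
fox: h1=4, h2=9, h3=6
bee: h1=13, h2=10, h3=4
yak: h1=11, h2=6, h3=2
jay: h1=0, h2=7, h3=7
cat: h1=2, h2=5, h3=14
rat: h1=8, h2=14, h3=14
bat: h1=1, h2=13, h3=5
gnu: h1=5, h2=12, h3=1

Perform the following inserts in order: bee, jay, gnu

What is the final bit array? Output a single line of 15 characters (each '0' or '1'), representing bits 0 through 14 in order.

Answer: 110011010010110

Derivation:
Start: bits=000000000000000
After insert 'bee': sets bits 4 10 13 -> bits=000010000010010
After insert 'jay': sets bits 0 7 -> bits=100010010010010
After insert 'gnu': sets bits 1 5 12 -> bits=110011010010110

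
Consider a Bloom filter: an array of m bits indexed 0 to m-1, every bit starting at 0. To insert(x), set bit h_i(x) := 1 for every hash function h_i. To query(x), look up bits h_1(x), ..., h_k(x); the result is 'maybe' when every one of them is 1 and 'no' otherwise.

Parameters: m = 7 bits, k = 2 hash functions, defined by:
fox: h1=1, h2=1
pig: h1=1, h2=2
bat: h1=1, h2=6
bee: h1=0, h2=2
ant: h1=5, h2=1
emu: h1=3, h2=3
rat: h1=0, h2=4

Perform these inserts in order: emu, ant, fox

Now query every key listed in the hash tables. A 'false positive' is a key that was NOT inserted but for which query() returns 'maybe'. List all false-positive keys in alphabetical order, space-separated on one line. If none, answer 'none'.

Start: bits=0000000
After insert 'emu': sets bits 3 -> bits=0001000
After insert 'ant': sets bits 1 5 -> bits=0101010
After insert 'fox': sets bits 1 -> bits=0101010
Not inserted: bat bee pig rat — query each against bits=0101010:
query bat: checks bit1=1, bit6=0 (has a 0) -> no => not a false positive
query bee: checks bit0=0, bit2=0 (has a 0) -> no => not a false positive
query pig: checks bit1=1, bit2=0 (has a 0) -> no => not a false positive
query rat: checks bit0=0, bit4=0 (has a 0) -> no => not a false positive
False positives (alphabetical): none

Answer: none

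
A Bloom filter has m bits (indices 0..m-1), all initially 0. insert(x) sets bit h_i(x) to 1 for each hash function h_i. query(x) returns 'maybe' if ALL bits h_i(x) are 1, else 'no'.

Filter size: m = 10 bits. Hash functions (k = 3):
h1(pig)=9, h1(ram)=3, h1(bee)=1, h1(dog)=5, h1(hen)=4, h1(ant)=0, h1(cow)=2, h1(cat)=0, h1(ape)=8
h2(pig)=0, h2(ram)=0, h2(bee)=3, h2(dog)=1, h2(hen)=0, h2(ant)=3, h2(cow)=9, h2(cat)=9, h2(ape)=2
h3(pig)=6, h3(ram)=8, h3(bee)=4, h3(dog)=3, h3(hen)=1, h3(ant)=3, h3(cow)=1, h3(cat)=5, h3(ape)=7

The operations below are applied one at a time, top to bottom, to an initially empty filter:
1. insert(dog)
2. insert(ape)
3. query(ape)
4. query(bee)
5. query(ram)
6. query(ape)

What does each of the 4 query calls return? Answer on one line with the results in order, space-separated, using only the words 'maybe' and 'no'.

Answer: maybe no no maybe

Derivation:
Start: bits=0000000000
Op 1: insert dog -> sets bits 1 3 5 -> bits=0101010000
Op 2: insert ape -> sets bits 2 7 8 -> bits=0111010110
Op 3: query ape -> checks bit2=1, bit7=1, bit8=1 (all 1) -> maybe
Op 4: query bee -> checks bit1=1, bit3=1, bit4=0 (has a 0) -> no
Op 5: query ram -> checks bit0=0, bit3=1, bit8=1 (has a 0) -> no
Op 6: query ape -> checks bit2=1, bit7=1, bit8=1 (all 1) -> maybe
Query results in order: maybe no no maybe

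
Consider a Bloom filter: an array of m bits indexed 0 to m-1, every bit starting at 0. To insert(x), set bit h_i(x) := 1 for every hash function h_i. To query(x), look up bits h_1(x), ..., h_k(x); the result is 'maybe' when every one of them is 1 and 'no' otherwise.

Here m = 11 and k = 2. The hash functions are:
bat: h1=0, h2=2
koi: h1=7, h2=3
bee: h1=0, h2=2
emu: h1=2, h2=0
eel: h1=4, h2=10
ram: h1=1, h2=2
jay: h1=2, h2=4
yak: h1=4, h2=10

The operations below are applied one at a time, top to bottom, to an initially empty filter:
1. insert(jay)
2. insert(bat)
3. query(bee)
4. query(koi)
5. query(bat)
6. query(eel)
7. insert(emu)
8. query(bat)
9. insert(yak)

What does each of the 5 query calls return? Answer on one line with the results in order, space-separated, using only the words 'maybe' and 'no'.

Answer: maybe no maybe no maybe

Derivation:
Start: bits=00000000000
Op 1: insert jay -> sets bits 2 4 -> bits=00101000000
Op 2: insert bat -> sets bits 0 2 -> bits=10101000000
Op 3: query bee -> checks bit0=1, bit2=1 (all 1) -> maybe
Op 4: query koi -> checks bit3=0, bit7=0 (has a 0) -> no
Op 5: query bat -> checks bit0=1, bit2=1 (all 1) -> maybe
Op 6: query eel -> checks bit4=1, bit10=0 (has a 0) -> no
Op 7: insert emu -> sets bits 0 2 -> bits=10101000000
Op 8: query bat -> checks bit0=1, bit2=1 (all 1) -> maybe
Op 9: insert yak -> sets bits 4 10 -> bits=10101000001
Query results in order: maybe no maybe no maybe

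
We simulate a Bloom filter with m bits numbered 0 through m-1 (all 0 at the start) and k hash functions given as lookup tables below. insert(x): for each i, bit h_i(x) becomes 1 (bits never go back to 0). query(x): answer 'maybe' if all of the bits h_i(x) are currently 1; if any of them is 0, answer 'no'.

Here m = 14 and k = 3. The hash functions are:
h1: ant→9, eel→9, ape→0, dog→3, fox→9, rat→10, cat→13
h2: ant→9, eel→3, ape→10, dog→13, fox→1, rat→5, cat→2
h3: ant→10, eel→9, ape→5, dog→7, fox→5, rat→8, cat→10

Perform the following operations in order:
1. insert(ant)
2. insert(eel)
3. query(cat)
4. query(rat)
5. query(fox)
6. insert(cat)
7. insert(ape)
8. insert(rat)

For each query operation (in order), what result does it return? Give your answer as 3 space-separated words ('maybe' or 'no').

Start: bits=00000000000000
Op 1: insert ant -> sets bits 9 10 -> bits=00000000011000
Op 2: insert eel -> sets bits 3 9 -> bits=00010000011000
Op 3: query cat -> checks bit2=0, bit10=1, bit13=0 (has a 0) -> no
Op 4: query rat -> checks bit5=0, bit8=0, bit10=1 (has a 0) -> no
Op 5: query fox -> checks bit1=0, bit5=0, bit9=1 (has a 0) -> no
Op 6: insert cat -> sets bits 2 10 13 -> bits=00110000011001
Op 7: insert ape -> sets bits 0 5 10 -> bits=10110100011001
Op 8: insert rat -> sets bits 5 8 10 -> bits=10110100111001
Query results in order: no no no

Answer: no no no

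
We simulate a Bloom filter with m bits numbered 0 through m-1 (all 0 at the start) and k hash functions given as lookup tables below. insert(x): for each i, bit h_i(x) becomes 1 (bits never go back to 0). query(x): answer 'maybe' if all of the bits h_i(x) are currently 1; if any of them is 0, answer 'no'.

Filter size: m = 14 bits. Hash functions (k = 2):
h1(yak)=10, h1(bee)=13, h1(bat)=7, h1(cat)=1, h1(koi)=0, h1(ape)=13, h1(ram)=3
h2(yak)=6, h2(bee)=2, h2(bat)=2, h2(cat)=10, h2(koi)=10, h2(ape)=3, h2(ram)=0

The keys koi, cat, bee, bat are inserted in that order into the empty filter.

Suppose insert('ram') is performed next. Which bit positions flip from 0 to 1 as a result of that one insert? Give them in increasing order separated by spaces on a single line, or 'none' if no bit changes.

Start: bits=00000000000000
After insert 'koi': sets bits 0 10 -> bits=10000000001000
After insert 'cat': sets bits 1 10 -> bits=11000000001000
After insert 'bee': sets bits 2 13 -> bits=11100000001001
After insert 'bat': sets bits 2 7 -> bits=11100001001001
insert 'ram' would touch bits 0 3; currently bit0=1, bit3=0
Bits that are 0 among those (would change 0->1): 3

Answer: 3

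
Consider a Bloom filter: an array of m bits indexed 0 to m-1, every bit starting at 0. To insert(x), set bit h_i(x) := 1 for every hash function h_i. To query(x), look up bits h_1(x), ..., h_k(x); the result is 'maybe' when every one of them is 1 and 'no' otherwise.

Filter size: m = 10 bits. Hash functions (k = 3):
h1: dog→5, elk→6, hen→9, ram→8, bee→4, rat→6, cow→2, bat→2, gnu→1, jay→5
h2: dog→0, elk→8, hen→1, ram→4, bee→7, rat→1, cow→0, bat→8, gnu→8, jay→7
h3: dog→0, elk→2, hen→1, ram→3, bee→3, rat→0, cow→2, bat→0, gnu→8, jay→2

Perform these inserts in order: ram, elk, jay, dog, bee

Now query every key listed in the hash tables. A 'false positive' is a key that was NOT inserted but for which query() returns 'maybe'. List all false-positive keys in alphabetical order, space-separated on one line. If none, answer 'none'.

Start: bits=0000000000
After insert 'ram': sets bits 3 4 8 -> bits=0001100010
After insert 'elk': sets bits 2 6 8 -> bits=0011101010
After insert 'jay': sets bits 2 5 7 -> bits=0011111110
After insert 'dog': sets bits 0 5 -> bits=1011111110
After insert 'bee': sets bits 3 4 7 -> bits=1011111110
Not inserted: bat cow gnu hen rat — query each against bits=1011111110:
query bat: checks bit0=1, bit2=1, bit8=1 (all 1) -> maybe => FALSE POSITIVE
query cow: checks bit0=1, bit2=1 (all 1) -> maybe => FALSE POSITIVE
query gnu: checks bit1=0, bit8=1 (has a 0) -> no => not a false positive
query hen: checks bit1=0, bit9=0 (has a 0) -> no => not a false positive
query rat: checks bit0=1, bit1=0, bit6=1 (has a 0) -> no => not a false positive
False positives (alphabetical): bat cow

Answer: bat cow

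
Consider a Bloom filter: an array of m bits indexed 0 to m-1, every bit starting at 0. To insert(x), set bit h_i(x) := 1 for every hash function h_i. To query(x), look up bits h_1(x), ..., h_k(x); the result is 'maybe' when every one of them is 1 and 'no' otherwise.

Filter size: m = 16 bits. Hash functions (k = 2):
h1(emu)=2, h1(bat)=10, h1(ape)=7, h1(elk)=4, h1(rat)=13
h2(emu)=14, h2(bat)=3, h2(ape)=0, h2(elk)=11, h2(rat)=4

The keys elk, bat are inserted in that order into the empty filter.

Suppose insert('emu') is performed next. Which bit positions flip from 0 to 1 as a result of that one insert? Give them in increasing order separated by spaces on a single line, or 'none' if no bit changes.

Answer: 2 14

Derivation:
Start: bits=0000000000000000
After insert 'elk': sets bits 4 11 -> bits=0000100000010000
After insert 'bat': sets bits 3 10 -> bits=0001100000110000
insert 'emu' would touch bits 2 14; currently bit2=0, bit14=0
Bits that are 0 among those (would change 0->1): 2 14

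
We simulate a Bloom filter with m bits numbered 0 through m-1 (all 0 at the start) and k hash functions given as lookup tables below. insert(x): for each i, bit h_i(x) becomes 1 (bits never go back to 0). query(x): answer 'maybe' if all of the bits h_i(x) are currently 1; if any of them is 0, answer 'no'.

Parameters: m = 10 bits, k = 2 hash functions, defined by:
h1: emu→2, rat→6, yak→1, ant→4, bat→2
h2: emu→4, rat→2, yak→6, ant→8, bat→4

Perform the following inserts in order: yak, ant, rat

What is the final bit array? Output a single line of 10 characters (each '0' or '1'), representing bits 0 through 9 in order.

Answer: 0110101010

Derivation:
Start: bits=0000000000
After insert 'yak': sets bits 1 6 -> bits=0100001000
After insert 'ant': sets bits 4 8 -> bits=0100101010
After insert 'rat': sets bits 2 6 -> bits=0110101010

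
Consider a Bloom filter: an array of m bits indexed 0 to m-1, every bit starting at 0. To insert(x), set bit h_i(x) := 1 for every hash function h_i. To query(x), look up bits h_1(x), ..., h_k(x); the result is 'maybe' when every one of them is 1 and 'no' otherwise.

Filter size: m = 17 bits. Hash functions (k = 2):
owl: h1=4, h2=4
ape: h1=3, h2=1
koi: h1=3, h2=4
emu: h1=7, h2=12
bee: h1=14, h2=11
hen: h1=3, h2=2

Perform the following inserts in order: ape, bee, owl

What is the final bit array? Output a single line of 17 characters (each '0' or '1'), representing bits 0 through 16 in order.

Answer: 01011000000100100

Derivation:
Start: bits=00000000000000000
After insert 'ape': sets bits 1 3 -> bits=01010000000000000
After insert 'bee': sets bits 11 14 -> bits=01010000000100100
After insert 'owl': sets bits 4 -> bits=01011000000100100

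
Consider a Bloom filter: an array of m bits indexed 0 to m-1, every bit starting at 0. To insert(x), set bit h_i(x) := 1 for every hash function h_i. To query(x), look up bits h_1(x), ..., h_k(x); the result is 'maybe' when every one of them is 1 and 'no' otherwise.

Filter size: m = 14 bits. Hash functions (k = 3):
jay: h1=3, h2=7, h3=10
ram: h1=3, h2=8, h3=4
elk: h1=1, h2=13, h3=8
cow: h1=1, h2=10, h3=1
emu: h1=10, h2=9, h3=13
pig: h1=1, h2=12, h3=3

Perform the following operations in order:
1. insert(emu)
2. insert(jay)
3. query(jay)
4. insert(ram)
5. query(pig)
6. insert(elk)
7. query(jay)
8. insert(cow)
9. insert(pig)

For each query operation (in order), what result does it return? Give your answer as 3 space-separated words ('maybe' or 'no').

Answer: maybe no maybe

Derivation:
Start: bits=00000000000000
Op 1: insert emu -> sets bits 9 10 13 -> bits=00000000011001
Op 2: insert jay -> sets bits 3 7 10 -> bits=00010001011001
Op 3: query jay -> checks bit3=1, bit7=1, bit10=1 (all 1) -> maybe
Op 4: insert ram -> sets bits 3 4 8 -> bits=00011001111001
Op 5: query pig -> checks bit1=0, bit3=1, bit12=0 (has a 0) -> no
Op 6: insert elk -> sets bits 1 8 13 -> bits=01011001111001
Op 7: query jay -> checks bit3=1, bit7=1, bit10=1 (all 1) -> maybe
Op 8: insert cow -> sets bits 1 10 -> bits=01011001111001
Op 9: insert pig -> sets bits 1 3 12 -> bits=01011001111011
Query results in order: maybe no maybe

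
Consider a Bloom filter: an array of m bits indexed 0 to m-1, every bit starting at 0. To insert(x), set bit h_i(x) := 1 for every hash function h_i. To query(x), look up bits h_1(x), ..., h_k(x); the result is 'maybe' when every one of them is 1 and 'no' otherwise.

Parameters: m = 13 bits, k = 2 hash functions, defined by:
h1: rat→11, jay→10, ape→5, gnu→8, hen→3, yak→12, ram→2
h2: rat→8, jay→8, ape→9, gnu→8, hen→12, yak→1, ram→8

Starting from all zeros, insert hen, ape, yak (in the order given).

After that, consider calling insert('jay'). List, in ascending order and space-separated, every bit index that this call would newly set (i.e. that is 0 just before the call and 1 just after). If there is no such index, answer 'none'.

Start: bits=0000000000000
After insert 'hen': sets bits 3 12 -> bits=0001000000001
After insert 'ape': sets bits 5 9 -> bits=0001010001001
After insert 'yak': sets bits 1 12 -> bits=0101010001001
insert 'jay' would touch bits 8 10; currently bit8=0, bit10=0
Bits that are 0 among those (would change 0->1): 8 10

Answer: 8 10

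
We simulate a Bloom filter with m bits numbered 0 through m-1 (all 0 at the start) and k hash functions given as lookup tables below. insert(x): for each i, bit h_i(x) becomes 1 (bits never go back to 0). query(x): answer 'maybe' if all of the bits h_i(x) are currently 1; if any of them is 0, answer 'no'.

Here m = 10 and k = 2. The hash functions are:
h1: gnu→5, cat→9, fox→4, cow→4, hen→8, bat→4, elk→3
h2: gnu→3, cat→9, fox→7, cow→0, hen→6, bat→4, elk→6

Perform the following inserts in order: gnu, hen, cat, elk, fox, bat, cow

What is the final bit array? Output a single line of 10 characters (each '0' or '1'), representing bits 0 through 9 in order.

Answer: 1001111111

Derivation:
Start: bits=0000000000
After insert 'gnu': sets bits 3 5 -> bits=0001010000
After insert 'hen': sets bits 6 8 -> bits=0001011010
After insert 'cat': sets bits 9 -> bits=0001011011
After insert 'elk': sets bits 3 6 -> bits=0001011011
After insert 'fox': sets bits 4 7 -> bits=0001111111
After insert 'bat': sets bits 4 -> bits=0001111111
After insert 'cow': sets bits 0 4 -> bits=1001111111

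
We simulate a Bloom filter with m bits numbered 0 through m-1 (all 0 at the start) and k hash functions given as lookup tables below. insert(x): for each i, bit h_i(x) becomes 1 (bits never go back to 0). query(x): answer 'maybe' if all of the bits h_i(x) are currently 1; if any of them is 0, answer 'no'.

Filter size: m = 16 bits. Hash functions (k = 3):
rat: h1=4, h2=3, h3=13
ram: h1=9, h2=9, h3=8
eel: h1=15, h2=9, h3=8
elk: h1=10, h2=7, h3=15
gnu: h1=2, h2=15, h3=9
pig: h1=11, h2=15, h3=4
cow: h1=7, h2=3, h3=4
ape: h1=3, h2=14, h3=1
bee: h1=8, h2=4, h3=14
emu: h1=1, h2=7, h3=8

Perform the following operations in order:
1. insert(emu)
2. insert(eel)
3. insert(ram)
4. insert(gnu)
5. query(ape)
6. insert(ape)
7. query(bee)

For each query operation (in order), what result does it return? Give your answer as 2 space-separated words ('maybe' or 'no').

Answer: no no

Derivation:
Start: bits=0000000000000000
Op 1: insert emu -> sets bits 1 7 8 -> bits=0100000110000000
Op 2: insert eel -> sets bits 8 9 15 -> bits=0100000111000001
Op 3: insert ram -> sets bits 8 9 -> bits=0100000111000001
Op 4: insert gnu -> sets bits 2 9 15 -> bits=0110000111000001
Op 5: query ape -> checks bit1=1, bit3=0, bit14=0 (has a 0) -> no
Op 6: insert ape -> sets bits 1 3 14 -> bits=0111000111000011
Op 7: query bee -> checks bit4=0, bit8=1, bit14=1 (has a 0) -> no
Query results in order: no no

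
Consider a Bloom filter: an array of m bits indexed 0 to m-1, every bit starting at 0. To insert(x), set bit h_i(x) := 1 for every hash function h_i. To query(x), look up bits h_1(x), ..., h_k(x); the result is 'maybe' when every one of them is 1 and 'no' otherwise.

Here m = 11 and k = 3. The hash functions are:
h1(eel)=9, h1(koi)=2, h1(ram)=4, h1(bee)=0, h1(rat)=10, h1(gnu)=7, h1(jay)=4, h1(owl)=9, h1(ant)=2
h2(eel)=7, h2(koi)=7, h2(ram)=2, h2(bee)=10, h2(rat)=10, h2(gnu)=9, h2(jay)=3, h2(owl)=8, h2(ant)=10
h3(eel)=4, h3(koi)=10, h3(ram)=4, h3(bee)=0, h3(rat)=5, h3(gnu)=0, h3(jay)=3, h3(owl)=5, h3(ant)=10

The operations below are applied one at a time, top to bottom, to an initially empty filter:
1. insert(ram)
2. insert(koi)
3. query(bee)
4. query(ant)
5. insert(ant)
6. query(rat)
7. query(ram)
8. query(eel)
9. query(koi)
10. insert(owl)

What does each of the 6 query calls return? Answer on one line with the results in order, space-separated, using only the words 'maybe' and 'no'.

Start: bits=00000000000
Op 1: insert ram -> sets bits 2 4 -> bits=00101000000
Op 2: insert koi -> sets bits 2 7 10 -> bits=00101001001
Op 3: query bee -> checks bit0=0, bit10=1 (has a 0) -> no
Op 4: query ant -> checks bit2=1, bit10=1 (all 1) -> maybe
Op 5: insert ant -> sets bits 2 10 -> bits=00101001001
Op 6: query rat -> checks bit5=0, bit10=1 (has a 0) -> no
Op 7: query ram -> checks bit2=1, bit4=1 (all 1) -> maybe
Op 8: query eel -> checks bit4=1, bit7=1, bit9=0 (has a 0) -> no
Op 9: query koi -> checks bit2=1, bit7=1, bit10=1 (all 1) -> maybe
Op 10: insert owl -> sets bits 5 8 9 -> bits=00101101111
Query results in order: no maybe no maybe no maybe

Answer: no maybe no maybe no maybe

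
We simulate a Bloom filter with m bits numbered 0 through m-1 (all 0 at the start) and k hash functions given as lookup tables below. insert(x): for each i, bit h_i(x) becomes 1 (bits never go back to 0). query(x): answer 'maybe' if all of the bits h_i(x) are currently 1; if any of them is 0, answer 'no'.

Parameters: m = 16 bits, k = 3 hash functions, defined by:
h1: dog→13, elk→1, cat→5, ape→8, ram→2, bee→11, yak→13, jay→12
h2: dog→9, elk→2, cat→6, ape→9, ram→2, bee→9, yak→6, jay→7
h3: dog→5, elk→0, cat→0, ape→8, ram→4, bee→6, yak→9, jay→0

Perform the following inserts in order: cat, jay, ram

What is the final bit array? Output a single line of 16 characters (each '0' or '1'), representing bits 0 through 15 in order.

Answer: 1010111100001000

Derivation:
Start: bits=0000000000000000
After insert 'cat': sets bits 0 5 6 -> bits=1000011000000000
After insert 'jay': sets bits 0 7 12 -> bits=1000011100001000
After insert 'ram': sets bits 2 4 -> bits=1010111100001000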